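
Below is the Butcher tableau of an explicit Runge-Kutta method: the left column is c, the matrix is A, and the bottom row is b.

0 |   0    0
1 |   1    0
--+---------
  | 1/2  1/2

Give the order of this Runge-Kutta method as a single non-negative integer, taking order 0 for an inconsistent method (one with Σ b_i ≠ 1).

b = (1/2, 1/2)
c = (0, 1)
Σ b_i: 1/2·1 + 1/2·1 = 1 ✓
b·c: 1/2·1 = 1/2 ✓; 2 stages ⇒ order 2.

2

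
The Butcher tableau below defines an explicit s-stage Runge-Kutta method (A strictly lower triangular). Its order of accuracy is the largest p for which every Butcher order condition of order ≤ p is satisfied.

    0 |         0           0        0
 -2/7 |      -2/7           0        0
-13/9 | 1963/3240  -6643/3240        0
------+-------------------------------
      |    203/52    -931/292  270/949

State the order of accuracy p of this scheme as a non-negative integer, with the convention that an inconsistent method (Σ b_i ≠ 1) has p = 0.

b = (203/52, -931/292, 270/949)
c = (0, -2/7, -13/9)
Ac = (0, 0, 949/1620)
Σ b_i: 203/52·1 + (-931/292)·1 + 270/949·1 = 1 ✓
b·c: (-931/292)·(-2/7) + 270/949·(-13/9) = 1/2 ✓
b·c²: (-931/292)·4/49 + 270/949·169/81 = 1/3 ✓
b·Ac: 270/949·949/1620 = 1/6 ✓; 3 stages ⇒ order 3.

3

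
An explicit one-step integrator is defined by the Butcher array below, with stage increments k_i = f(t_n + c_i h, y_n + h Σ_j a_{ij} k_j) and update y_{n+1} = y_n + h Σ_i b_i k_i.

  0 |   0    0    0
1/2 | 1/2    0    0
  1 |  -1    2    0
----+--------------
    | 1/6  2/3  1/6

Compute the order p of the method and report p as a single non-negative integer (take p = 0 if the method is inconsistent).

3

b = (1/6, 2/3, 1/6)
c = (0, 1/2, 1)
Ac = (0, 0, 1)
Σ b_i: 1/6·1 + 2/3·1 + 1/6·1 = 1 ✓
b·c: 2/3·1/2 + 1/6·1 = 1/2 ✓
b·c²: 2/3·1/4 + 1/6·1 = 1/3 ✓
b·Ac: 1/6·1 = 1/6 ✓; 3 stages ⇒ order 3.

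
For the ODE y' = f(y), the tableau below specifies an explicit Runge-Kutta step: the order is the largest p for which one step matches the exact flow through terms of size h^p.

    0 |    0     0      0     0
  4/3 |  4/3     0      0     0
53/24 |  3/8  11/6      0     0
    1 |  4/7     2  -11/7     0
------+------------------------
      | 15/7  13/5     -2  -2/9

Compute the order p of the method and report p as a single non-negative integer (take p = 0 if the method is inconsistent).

b = (15/7, 13/5, -2, -2/9)
c = (0, 4/3, 53/24, 1)
Ac = (0, 0, 22/9, -45/56)
Σ b_i: 15/7·1 + 13/5·1 + (-2)·1 + (-2/9)·1 = 794/315 ≠ 1 ⇒ order 0.

0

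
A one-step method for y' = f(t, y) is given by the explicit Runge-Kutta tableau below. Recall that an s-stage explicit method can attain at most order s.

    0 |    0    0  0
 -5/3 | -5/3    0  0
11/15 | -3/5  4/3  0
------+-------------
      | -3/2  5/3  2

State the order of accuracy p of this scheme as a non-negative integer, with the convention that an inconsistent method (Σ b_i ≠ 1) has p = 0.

0

b = (-3/2, 5/3, 2)
c = (0, -5/3, 11/15)
Ac = (0, 0, -20/9)
Σ b_i: (-3/2)·1 + 5/3·1 + 2·1 = 13/6 ≠ 1 ⇒ order 0.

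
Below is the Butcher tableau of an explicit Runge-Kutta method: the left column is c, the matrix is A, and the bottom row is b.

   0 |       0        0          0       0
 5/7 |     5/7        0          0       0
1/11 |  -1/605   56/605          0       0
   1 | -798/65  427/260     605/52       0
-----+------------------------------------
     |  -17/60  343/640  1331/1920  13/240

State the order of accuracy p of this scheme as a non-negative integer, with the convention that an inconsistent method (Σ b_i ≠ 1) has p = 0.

4

b = (-17/60, 343/640, 1331/1920, 13/240)
c = (0, 5/7, 1/11, 1)
Ac = (0, 0, 8/121, 29/13)
Σ b_i: (-17/60)·1 + 343/640·1 + 1331/1920·1 + 13/240·1 = 1 ✓
b·c: 343/640·5/7 + 1331/1920·1/11 + 13/240·1 = 1/2 ✓
b·c²: 343/640·25/49 + 1331/1920·1/121 + 13/240·1 = 1/3 ✓
b·Ac: 1331/1920·8/121 + 13/240·29/13 = 1/6 ✓
b·c³: 343/640·125/343 + 1331/1920·1/1331 + 13/240·1 = 1/4 ✓
b·(c∘Ac): 1331/1920·8/1331 + 13/240·29/13 = 1/8 ✓
b·Ac²: 1331/1920·40/847 + 13/240·85/91 = 1/12 ✓
b·A²c: 13/240·10/13 = 1/24 ✓; 4 stages ⇒ order 4.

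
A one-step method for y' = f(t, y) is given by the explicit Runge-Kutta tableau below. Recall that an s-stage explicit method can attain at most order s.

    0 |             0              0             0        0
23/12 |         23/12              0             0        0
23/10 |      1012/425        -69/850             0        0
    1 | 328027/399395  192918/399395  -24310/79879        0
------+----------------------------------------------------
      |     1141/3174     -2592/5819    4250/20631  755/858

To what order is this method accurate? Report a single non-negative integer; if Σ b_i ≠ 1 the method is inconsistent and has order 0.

4

b = (1141/3174, -2592/5819, 4250/20631, 755/858)
c = (0, 23/12, 23/10, 1)
Ac = (0, 0, -529/3400, 341/1510)
Σ b_i: 1141/3174·1 + (-2592/5819)·1 + 4250/20631·1 + 755/858·1 = 1 ✓
b·c: (-2592/5819)·23/12 + 4250/20631·23/10 + 755/858·1 = 1/2 ✓
b·c²: (-2592/5819)·529/144 + 4250/20631·529/100 + 755/858·1 = 1/3 ✓
b·Ac: 4250/20631·(-529/3400) + 755/858·341/1510 = 1/6 ✓
b·c³: (-2592/5819)·12167/1728 + 4250/20631·12167/1000 + 755/858·1 = 1/4 ✓
b·(c∘Ac): 4250/20631·(-12167/34000) + 755/858·341/1510 = 1/8 ✓
b·Ac²: 4250/20631·(-12167/40800) + 755/858·2981/18120 = 1/12 ✓
b·A²c: 755/858·143/3020 = 1/24 ✓; 4 stages ⇒ order 4.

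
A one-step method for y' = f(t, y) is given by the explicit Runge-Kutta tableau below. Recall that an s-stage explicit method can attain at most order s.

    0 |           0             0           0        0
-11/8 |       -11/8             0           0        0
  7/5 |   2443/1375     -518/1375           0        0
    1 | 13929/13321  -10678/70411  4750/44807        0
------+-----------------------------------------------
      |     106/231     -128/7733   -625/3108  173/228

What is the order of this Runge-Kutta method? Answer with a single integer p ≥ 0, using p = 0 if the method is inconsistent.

4

b = (106/231, -128/7733, -625/3108, 173/228)
c = (0, -11/8, 7/5, 1)
Ac = (0, 0, 259/500, 247/692)
Σ b_i: 106/231·1 + (-128/7733)·1 + (-625/3108)·1 + 173/228·1 = 1 ✓
b·c: (-128/7733)·(-11/8) + (-625/3108)·7/5 + 173/228·1 = 1/2 ✓
b·c²: (-128/7733)·121/64 + (-625/3108)·49/25 + 173/228·1 = 1/3 ✓
b·Ac: (-625/3108)·259/500 + 173/228·247/692 = 1/6 ✓
b·c³: (-128/7733)·(-1331/512) + (-625/3108)·343/125 + 173/228·1 = 1/4 ✓
b·(c∘Ac): (-625/3108)·1813/2500 + 173/228·247/692 = 1/8 ✓
b·Ac²: (-625/3108)·(-2849/4000) + 173/228·(-437/5536) = 1/12 ✓
b·A²c: 173/228·19/346 = 1/24 ✓; 4 stages ⇒ order 4.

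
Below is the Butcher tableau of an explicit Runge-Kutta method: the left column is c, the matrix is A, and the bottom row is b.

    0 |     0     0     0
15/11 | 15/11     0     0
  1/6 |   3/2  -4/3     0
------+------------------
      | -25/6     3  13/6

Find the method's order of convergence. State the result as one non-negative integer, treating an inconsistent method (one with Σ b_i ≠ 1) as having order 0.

1

b = (-25/6, 3, 13/6)
c = (0, 15/11, 1/6)
Ac = (0, 0, -20/11)
Σ b_i: (-25/6)·1 + 3·1 + 13/6·1 = 1 ✓
b·c: 3·15/11 + 13/6·1/6 = 1763/396 ≠ 1/2 ⇒ order 1.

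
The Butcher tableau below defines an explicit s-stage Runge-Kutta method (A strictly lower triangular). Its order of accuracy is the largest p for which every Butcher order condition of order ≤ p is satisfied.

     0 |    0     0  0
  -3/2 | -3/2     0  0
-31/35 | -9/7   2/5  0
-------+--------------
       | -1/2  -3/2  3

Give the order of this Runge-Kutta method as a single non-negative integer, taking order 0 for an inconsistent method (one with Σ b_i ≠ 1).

1

b = (-1/2, -3/2, 3)
c = (0, -3/2, -31/35)
Ac = (0, 0, -3/5)
Σ b_i: (-1/2)·1 + (-3/2)·1 + 3·1 = 1 ✓
b·c: (-3/2)·(-3/2) + 3·(-31/35) = -57/140 ≠ 1/2 ⇒ order 1.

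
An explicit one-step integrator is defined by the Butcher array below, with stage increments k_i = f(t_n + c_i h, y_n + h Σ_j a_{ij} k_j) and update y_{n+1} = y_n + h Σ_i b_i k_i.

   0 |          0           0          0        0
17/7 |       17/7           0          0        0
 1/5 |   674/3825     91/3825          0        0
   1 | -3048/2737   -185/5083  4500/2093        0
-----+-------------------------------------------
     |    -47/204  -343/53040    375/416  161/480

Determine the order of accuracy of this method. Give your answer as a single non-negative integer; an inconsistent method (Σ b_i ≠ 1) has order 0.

4

b = (-47/204, -343/53040, 375/416, 161/480)
c = (0, 17/7, 1/5, 1)
Ac = (0, 0, 13/225, 55/161)
Σ b_i: (-47/204)·1 + (-343/53040)·1 + 375/416·1 + 161/480·1 = 1 ✓
b·c: (-343/53040)·17/7 + 375/416·1/5 + 161/480·1 = 1/2 ✓
b·c²: (-343/53040)·289/49 + 375/416·1/25 + 161/480·1 = 1/3 ✓
b·Ac: 375/416·13/225 + 161/480·55/161 = 1/6 ✓
b·c³: (-343/53040)·4913/343 + 375/416·1/125 + 161/480·1 = 1/4 ✓
b·(c∘Ac): 375/416·13/1125 + 161/480·55/161 = 1/8 ✓
b·Ac²: 375/416·221/1575 + 161/480·(-145/1127) = 1/12 ✓
b·A²c: 161/480·20/161 = 1/24 ✓; 4 stages ⇒ order 4.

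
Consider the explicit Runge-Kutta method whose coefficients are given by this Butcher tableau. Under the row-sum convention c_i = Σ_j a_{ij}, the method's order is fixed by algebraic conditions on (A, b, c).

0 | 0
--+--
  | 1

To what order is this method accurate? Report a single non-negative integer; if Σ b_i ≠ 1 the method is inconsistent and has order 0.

b = (1)
c = (0)
Σ b_i: 1·1 = 1 ✓; 1 stage ⇒ order 1.

1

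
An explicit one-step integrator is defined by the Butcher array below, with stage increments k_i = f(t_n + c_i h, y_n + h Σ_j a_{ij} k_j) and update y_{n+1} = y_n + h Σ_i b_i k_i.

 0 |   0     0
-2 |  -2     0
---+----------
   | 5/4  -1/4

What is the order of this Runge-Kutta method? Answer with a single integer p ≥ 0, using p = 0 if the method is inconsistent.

b = (5/4, -1/4)
c = (0, -2)
Σ b_i: 5/4·1 + (-1/4)·1 = 1 ✓
b·c: (-1/4)·(-2) = 1/2 ✓; 2 stages ⇒ order 2.

2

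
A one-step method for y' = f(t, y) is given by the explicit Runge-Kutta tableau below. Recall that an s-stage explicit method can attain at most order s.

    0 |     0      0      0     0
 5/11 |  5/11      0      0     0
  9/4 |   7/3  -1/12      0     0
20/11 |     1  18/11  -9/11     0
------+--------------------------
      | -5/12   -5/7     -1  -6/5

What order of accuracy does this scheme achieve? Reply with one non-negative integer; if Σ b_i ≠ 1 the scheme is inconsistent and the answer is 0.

0

b = (-5/12, -5/7, -1, -6/5)
c = (0, 5/11, 9/4, 20/11)
Ac = (0, 0, -5/132, -531/484)
Σ b_i: (-5/12)·1 + (-5/7)·1 + (-1)·1 + (-6/5)·1 = -1399/420 ≠ 1 ⇒ order 0.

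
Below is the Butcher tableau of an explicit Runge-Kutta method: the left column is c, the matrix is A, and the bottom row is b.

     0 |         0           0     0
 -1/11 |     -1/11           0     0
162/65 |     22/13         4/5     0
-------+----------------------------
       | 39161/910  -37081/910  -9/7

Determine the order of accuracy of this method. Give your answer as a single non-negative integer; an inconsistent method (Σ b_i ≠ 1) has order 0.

b = (39161/910, -37081/910, -9/7)
c = (0, -1/11, 162/65)
Ac = (0, 0, -4/55)
Σ b_i: 39161/910·1 + (-37081/910)·1 + (-9/7)·1 = 1 ✓
b·c: (-37081/910)·(-1/11) + (-9/7)·162/65 = 1/2 ✓
b·c²: (-37081/910)·1/121 + (-9/7)·26244/4225 = -5415427/650650 ≠ 1/3 ⇒ order 2.
b·Ac: (-9/7)·(-4/55) = 36/385 ≠ 1/6

2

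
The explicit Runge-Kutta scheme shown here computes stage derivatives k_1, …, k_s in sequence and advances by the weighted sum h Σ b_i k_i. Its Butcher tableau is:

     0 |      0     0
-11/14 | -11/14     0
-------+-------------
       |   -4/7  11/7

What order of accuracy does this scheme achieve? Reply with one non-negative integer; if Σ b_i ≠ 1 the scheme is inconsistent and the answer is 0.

b = (-4/7, 11/7)
c = (0, -11/14)
Σ b_i: (-4/7)·1 + 11/7·1 = 1 ✓
b·c: 11/7·(-11/14) = -121/98 ≠ 1/2 ⇒ order 1.

1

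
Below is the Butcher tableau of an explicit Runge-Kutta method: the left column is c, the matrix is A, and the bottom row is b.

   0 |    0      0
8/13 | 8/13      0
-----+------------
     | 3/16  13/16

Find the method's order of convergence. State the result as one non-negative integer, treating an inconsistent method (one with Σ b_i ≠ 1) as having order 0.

2

b = (3/16, 13/16)
c = (0, 8/13)
Σ b_i: 3/16·1 + 13/16·1 = 1 ✓
b·c: 13/16·8/13 = 1/2 ✓; 2 stages ⇒ order 2.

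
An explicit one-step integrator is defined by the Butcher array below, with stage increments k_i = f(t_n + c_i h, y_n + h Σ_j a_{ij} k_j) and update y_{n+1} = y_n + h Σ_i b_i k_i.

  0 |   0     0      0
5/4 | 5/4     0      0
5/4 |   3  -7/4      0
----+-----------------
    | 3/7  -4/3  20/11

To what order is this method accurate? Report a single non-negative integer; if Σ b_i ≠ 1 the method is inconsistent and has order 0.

0

b = (3/7, -4/3, 20/11)
c = (0, 5/4, 5/4)
Ac = (0, 0, -35/16)
Σ b_i: 3/7·1 + (-4/3)·1 + 20/11·1 = 211/231 ≠ 1 ⇒ order 0.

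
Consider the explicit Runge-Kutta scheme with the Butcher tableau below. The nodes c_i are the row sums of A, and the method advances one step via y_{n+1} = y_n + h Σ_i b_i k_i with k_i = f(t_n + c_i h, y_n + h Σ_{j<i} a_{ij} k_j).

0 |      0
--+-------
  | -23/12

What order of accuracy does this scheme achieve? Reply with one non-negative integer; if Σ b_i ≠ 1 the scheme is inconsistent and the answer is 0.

b = (-23/12)
c = (0)
Σ b_i: (-23/12)·1 = -23/12 ≠ 1 ⇒ order 0.

0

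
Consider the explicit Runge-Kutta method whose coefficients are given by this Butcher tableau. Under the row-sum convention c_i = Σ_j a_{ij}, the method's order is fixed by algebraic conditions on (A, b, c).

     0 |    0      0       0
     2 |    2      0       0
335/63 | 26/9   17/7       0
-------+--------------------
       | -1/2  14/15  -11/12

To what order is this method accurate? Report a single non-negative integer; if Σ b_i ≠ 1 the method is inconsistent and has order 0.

0

b = (-1/2, 14/15, -11/12)
c = (0, 2, 335/63)
Ac = (0, 0, 34/7)
Σ b_i: (-1/2)·1 + 14/15·1 + (-11/12)·1 = -29/60 ≠ 1 ⇒ order 0.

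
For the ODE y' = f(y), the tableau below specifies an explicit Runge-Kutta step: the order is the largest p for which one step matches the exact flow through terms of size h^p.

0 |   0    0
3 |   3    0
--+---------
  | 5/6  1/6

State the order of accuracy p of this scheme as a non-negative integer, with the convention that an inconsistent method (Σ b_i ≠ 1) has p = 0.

2

b = (5/6, 1/6)
c = (0, 3)
Σ b_i: 5/6·1 + 1/6·1 = 1 ✓
b·c: 1/6·3 = 1/2 ✓; 2 stages ⇒ order 2.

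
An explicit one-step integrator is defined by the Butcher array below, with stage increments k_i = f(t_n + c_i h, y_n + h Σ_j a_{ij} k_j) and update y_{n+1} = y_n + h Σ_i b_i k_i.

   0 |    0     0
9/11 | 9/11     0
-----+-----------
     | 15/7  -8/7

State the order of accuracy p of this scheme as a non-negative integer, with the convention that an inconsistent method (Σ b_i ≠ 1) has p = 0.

b = (15/7, -8/7)
c = (0, 9/11)
Σ b_i: 15/7·1 + (-8/7)·1 = 1 ✓
b·c: (-8/7)·9/11 = -72/77 ≠ 1/2 ⇒ order 1.

1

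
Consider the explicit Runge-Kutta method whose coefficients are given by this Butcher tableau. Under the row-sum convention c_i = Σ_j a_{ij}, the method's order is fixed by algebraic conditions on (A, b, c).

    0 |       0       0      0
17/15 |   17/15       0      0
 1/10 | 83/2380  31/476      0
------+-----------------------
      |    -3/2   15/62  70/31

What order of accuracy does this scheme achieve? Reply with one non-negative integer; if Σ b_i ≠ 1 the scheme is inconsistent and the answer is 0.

b = (-3/2, 15/62, 70/31)
c = (0, 17/15, 1/10)
Ac = (0, 0, 31/420)
Σ b_i: (-3/2)·1 + 15/62·1 + 70/31·1 = 1 ✓
b·c: 15/62·17/15 + 70/31·1/10 = 1/2 ✓
b·c²: 15/62·289/225 + 70/31·1/100 = 1/3 ✓
b·Ac: 70/31·31/420 = 1/6 ✓; 3 stages ⇒ order 3.

3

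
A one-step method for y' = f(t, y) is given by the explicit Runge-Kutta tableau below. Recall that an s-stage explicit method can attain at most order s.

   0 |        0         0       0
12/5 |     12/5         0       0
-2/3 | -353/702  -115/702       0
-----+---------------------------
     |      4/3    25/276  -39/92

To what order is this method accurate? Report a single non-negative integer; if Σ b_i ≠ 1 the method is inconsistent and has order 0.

3

b = (4/3, 25/276, -39/92)
c = (0, 12/5, -2/3)
Ac = (0, 0, -46/117)
Σ b_i: 4/3·1 + 25/276·1 + (-39/92)·1 = 1 ✓
b·c: 25/276·12/5 + (-39/92)·(-2/3) = 1/2 ✓
b·c²: 25/276·144/25 + (-39/92)·4/9 = 1/3 ✓
b·Ac: (-39/92)·(-46/117) = 1/6 ✓; 3 stages ⇒ order 3.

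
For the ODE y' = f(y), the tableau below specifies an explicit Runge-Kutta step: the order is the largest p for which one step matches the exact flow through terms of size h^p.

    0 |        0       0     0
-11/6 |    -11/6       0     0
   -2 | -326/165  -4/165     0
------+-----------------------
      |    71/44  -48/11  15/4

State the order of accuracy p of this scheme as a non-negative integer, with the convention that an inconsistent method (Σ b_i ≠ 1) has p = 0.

3

b = (71/44, -48/11, 15/4)
c = (0, -11/6, -2)
Ac = (0, 0, 2/45)
Σ b_i: 71/44·1 + (-48/11)·1 + 15/4·1 = 1 ✓
b·c: (-48/11)·(-11/6) + 15/4·(-2) = 1/2 ✓
b·c²: (-48/11)·121/36 + 15/4·4 = 1/3 ✓
b·Ac: 15/4·2/45 = 1/6 ✓; 3 stages ⇒ order 3.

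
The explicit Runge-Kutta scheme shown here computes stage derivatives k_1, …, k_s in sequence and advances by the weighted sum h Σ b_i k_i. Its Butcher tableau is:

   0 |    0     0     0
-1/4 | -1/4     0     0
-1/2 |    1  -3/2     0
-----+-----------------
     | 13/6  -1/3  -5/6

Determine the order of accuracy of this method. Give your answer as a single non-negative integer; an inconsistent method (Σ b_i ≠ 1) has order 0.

2

b = (13/6, -1/3, -5/6)
c = (0, -1/4, -1/2)
Ac = (0, 0, 3/8)
Σ b_i: 13/6·1 + (-1/3)·1 + (-5/6)·1 = 1 ✓
b·c: (-1/3)·(-1/4) + (-5/6)·(-1/2) = 1/2 ✓
b·c²: (-1/3)·1/16 + (-5/6)·1/4 = -11/48 ≠ 1/3 ⇒ order 2.
b·Ac: (-5/6)·3/8 = -5/16 ≠ 1/6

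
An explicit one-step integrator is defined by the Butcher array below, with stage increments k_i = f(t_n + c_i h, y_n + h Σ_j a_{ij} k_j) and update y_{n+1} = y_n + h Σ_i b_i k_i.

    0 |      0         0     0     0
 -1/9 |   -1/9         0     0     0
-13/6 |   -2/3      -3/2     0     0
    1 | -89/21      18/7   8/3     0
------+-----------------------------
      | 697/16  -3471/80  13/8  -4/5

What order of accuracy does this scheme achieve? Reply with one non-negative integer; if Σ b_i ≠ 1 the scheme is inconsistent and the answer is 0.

b = (697/16, -3471/80, 13/8, -4/5)
c = (0, -1/9, -13/6, 1)
Ac = (0, 0, 1/6, -382/63)
Σ b_i: 697/16·1 + (-3471/80)·1 + 13/8·1 + (-4/5)·1 = 1 ✓
b·c: (-3471/80)·(-1/9) + 13/8·(-13/6) + (-4/5)·1 = 1/2 ✓
b·c²: (-3471/80)·1/81 + 13/8·169/36 + (-4/5)·1 = 5437/864 ≠ 1/3 ⇒ order 2.
b·Ac: 13/8·1/6 + (-4/5)·(-382/63) = 25813/5040 ≠ 1/6

2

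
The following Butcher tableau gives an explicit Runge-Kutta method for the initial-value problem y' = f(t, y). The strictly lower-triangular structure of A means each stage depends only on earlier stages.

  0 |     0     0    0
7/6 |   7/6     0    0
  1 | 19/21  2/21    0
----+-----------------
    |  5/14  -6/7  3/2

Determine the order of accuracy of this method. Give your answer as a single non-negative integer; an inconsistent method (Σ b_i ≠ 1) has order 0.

3

b = (5/14, -6/7, 3/2)
c = (0, 7/6, 1)
Ac = (0, 0, 1/9)
Σ b_i: 5/14·1 + (-6/7)·1 + 3/2·1 = 1 ✓
b·c: (-6/7)·7/6 + 3/2·1 = 1/2 ✓
b·c²: (-6/7)·49/36 + 3/2·1 = 1/3 ✓
b·Ac: 3/2·1/9 = 1/6 ✓; 3 stages ⇒ order 3.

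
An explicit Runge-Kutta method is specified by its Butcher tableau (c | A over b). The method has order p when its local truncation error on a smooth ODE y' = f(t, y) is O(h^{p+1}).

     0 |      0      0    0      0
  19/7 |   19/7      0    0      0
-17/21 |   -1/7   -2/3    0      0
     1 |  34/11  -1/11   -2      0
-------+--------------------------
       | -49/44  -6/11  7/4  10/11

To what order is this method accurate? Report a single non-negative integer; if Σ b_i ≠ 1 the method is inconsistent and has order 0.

b = (-49/44, -6/11, 7/4, 10/11)
c = (0, 19/7, -17/21, 1)
Ac = (0, 0, -38/21, 317/231)
Σ b_i: (-49/44)·1 + (-6/11)·1 + 7/4·1 + 10/11·1 = 1 ✓
b·c: (-6/11)·19/7 + 7/4·(-17/21) + 10/11·1 = -167/84 ≠ 1/2 ⇒ order 1.

1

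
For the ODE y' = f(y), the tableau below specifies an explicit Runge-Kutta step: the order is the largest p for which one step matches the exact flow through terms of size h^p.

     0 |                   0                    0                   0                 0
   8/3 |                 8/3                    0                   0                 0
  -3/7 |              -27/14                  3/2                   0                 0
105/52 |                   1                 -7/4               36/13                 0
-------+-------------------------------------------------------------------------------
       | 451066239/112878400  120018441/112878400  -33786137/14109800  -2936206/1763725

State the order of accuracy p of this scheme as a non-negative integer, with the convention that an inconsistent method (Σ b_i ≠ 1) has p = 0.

b = (451066239/112878400, 120018441/112878400, -33786137/14109800, -2936206/1763725)
c = (0, 8/3, -3/7, 105/52)
Ac = (0, 0, 4, -1598/273)
Σ b_i: 451066239/112878400·1 + 120018441/112878400·1 + (-33786137/14109800)·1 + (-2936206/1763725)·1 = 1 ✓
b·c: 120018441/112878400·8/3 + (-33786137/14109800)·(-3/7) + (-2936206/1763725)·105/52 = 1/2 ✓
b·c²: 120018441/112878400·64/9 + (-33786137/14109800)·9/49 + (-2936206/1763725)·11025/2704 = 1/3 ✓
b·Ac: (-33786137/14109800)·4 + (-2936206/1763725)·(-1598/273) = 1/6 ✓
b·c³: 120018441/112878400·512/27 + (-33786137/14109800)·(-27/343) + (-2936206/1763725)·1157625/140608 = 61429943831/9244740960 ≠ 1/4 ⇒ order 3.
b·(c∘Ac): (-33786137/14109800)·(-12/7) + (-2936206/1763725)·(-3995/338) = 83888903/3527450 ≠ 1/8
b·Ac²: (-33786137/14109800)·32/3 + (-2936206/1763725)·(-68428/5733) = -126027532/22222935 ≠ 1/12
b·A²c: (-2936206/1763725)·144/13 = -32524128/1763725 ≠ 1/24

3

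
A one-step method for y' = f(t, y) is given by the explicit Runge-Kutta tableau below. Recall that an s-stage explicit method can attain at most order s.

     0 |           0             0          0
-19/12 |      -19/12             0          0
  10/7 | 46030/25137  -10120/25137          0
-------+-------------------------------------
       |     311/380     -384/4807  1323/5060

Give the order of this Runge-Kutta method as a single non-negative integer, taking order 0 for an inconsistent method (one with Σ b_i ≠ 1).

3

b = (311/380, -384/4807, 1323/5060)
c = (0, -19/12, 10/7)
Ac = (0, 0, 2530/3969)
Σ b_i: 311/380·1 + (-384/4807)·1 + 1323/5060·1 = 1 ✓
b·c: (-384/4807)·(-19/12) + 1323/5060·10/7 = 1/2 ✓
b·c²: (-384/4807)·361/144 + 1323/5060·100/49 = 1/3 ✓
b·Ac: 1323/5060·2530/3969 = 1/6 ✓; 3 stages ⇒ order 3.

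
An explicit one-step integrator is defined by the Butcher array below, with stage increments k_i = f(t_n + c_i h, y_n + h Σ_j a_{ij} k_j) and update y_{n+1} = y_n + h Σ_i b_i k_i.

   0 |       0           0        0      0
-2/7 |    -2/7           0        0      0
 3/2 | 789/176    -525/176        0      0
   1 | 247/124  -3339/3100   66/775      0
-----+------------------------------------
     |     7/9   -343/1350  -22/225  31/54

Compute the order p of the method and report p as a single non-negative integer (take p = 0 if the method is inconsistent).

4

b = (7/9, -343/1350, -22/225, 31/54)
c = (0, -2/7, 3/2, 1)
Ac = (0, 0, 75/88, 27/62)
Σ b_i: 7/9·1 + (-343/1350)·1 + (-22/225)·1 + 31/54·1 = 1 ✓
b·c: (-343/1350)·(-2/7) + (-22/225)·3/2 + 31/54·1 = 1/2 ✓
b·c²: (-343/1350)·4/49 + (-22/225)·9/4 + 31/54·1 = 1/3 ✓
b·Ac: (-22/225)·75/88 + 31/54·27/62 = 1/6 ✓
b·c³: (-343/1350)·(-8/343) + (-22/225)·27/8 + 31/54·1 = 1/4 ✓
b·(c∘Ac): (-22/225)·225/176 + 31/54·27/62 = 1/8 ✓
b·Ac²: (-22/225)·(-75/308) + 31/54·45/434 = 1/12 ✓
b·A²c: 31/54·9/124 = 1/24 ✓; 4 stages ⇒ order 4.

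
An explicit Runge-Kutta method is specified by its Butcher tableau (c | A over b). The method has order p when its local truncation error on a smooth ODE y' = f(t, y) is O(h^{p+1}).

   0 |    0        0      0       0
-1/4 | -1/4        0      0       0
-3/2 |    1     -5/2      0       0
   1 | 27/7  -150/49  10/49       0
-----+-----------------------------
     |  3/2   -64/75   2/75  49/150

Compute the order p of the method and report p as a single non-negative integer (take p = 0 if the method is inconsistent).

b = (3/2, -64/75, 2/75, 49/150)
c = (0, -1/4, -3/2, 1)
Ac = (0, 0, 5/8, 45/98)
Σ b_i: 3/2·1 + (-64/75)·1 + 2/75·1 + 49/150·1 = 1 ✓
b·c: (-64/75)·(-1/4) + 2/75·(-3/2) + 49/150·1 = 1/2 ✓
b·c²: (-64/75)·1/16 + 2/75·9/4 + 49/150·1 = 1/3 ✓
b·Ac: 2/75·5/8 + 49/150·45/98 = 1/6 ✓
b·c³: (-64/75)·(-1/64) + 2/75·(-27/8) + 49/150·1 = 1/4 ✓
b·(c∘Ac): 2/75·(-15/16) + 49/150·45/98 = 1/8 ✓
b·Ac²: 2/75·(-5/32) + 49/150·15/56 = 1/12 ✓
b·A²c: 49/150·25/196 = 1/24 ✓; 4 stages ⇒ order 4.

4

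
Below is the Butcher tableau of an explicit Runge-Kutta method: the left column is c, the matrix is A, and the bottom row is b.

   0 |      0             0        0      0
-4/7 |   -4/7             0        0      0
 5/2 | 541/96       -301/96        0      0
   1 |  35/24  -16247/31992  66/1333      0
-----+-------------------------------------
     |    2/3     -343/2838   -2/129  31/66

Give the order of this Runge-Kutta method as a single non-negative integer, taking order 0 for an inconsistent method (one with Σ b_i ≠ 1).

4

b = (2/3, -343/2838, -2/129, 31/66)
c = (0, -4/7, 5/2, 1)
Ac = (0, 0, 43/24, 77/186)
Σ b_i: 2/3·1 + (-343/2838)·1 + (-2/129)·1 + 31/66·1 = 1 ✓
b·c: (-343/2838)·(-4/7) + (-2/129)·5/2 + 31/66·1 = 1/2 ✓
b·c²: (-343/2838)·16/49 + (-2/129)·25/4 + 31/66·1 = 1/3 ✓
b·Ac: (-2/129)·43/24 + 31/66·77/186 = 1/6 ✓
b·c³: (-343/2838)·(-64/343) + (-2/129)·125/8 + 31/66·1 = 1/4 ✓
b·(c∘Ac): (-2/129)·215/48 + 31/66·77/186 = 1/8 ✓
b·Ac²: (-2/129)·(-43/42) + 31/66·187/1302 = 1/12 ✓
b·A²c: 31/66·11/124 = 1/24 ✓; 4 stages ⇒ order 4.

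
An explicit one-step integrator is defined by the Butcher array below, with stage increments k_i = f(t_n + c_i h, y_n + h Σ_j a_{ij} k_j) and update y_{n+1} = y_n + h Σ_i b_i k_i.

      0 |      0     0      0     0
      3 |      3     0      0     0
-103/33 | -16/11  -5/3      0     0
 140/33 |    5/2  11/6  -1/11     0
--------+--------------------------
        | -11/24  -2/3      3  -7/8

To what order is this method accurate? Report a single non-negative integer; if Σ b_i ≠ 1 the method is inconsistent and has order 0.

b = (-11/24, -2/3, 3, -7/8)
c = (0, 3, -103/33, 140/33)
Ac = (0, 0, -5, 4199/726)
Σ b_i: (-11/24)·1 + (-2/3)·1 + 3·1 + (-7/8)·1 = 1 ✓
b·c: (-2/3)·3 + 3·(-103/33) + (-7/8)·140/33 = -995/66 ≠ 1/2 ⇒ order 1.

1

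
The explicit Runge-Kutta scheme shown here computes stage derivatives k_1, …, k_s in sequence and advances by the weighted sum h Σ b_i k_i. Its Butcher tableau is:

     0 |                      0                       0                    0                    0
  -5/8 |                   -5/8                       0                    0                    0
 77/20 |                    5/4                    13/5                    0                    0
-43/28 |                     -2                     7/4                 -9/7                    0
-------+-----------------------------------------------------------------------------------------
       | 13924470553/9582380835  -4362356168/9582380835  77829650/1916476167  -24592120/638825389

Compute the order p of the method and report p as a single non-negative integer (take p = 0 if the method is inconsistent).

b = (13924470553/9582380835, -4362356168/9582380835, 77829650/1916476167, -24592120/638825389)
c = (0, -5/8, 77/20, -43/28)
Ac = (0, 0, -13/8, -967/160)
Σ b_i: 13924470553/9582380835·1 + (-4362356168/9582380835)·1 + 77829650/1916476167·1 + (-24592120/638825389)·1 = 1 ✓
b·c: (-4362356168/9582380835)·(-5/8) + 77829650/1916476167·77/20 + (-24592120/638825389)·(-43/28) = 1/2 ✓
b·c²: (-4362356168/9582380835)·25/64 + 77829650/1916476167·5929/400 + (-24592120/638825389)·1849/784 = 1/3 ✓
b·Ac: 77829650/1916476167·(-13/8) + (-24592120/638825389)·(-967/160) = 1/6 ✓
b·c³: (-4362356168/9582380835)·(-125/512) + 77829650/1916476167·456533/8000 + (-24592120/638825389)·(-79507/21952) = 3674860770747/1430968871360 ≠ 1/4 ⇒ order 3.
b·(c∘Ac): 77829650/1916476167·(-1001/160) + (-24592120/638825389)·41581/4480 = -1171675057/1916476167 ≠ 1/8
b·Ac²: 77829650/1916476167·65/64 + (-24592120/638825389)·(-117593/6400) = 114768452831/153318093360 ≠ 1/12
b·A²c: (-24592120/638825389)·117/56 = -51379965/638825389 ≠ 1/24

3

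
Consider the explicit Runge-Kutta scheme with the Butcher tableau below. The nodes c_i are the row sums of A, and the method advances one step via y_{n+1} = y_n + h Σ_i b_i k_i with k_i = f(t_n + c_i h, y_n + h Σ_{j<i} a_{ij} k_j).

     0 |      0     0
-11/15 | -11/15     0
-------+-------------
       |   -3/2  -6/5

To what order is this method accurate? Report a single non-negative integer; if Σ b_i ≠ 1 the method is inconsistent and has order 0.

0

b = (-3/2, -6/5)
c = (0, -11/15)
Σ b_i: (-3/2)·1 + (-6/5)·1 = -27/10 ≠ 1 ⇒ order 0.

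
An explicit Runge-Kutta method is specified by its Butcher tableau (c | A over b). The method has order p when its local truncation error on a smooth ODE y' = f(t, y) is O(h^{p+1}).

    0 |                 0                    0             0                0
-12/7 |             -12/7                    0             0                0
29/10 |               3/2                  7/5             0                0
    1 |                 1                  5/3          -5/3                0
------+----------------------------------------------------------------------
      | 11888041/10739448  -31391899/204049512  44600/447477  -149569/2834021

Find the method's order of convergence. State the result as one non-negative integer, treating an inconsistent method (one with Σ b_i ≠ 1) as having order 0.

3

b = (11888041/10739448, -31391899/204049512, 44600/447477, -149569/2834021)
c = (0, -12/7, 29/10, 1)
Ac = (0, 0, -12/5, -323/42)
Σ b_i: 11888041/10739448·1 + (-31391899/204049512)·1 + 44600/447477·1 + (-149569/2834021)·1 = 1 ✓
b·c: (-31391899/204049512)·(-12/7) + 44600/447477·29/10 + (-149569/2834021)·1 = 1/2 ✓
b·c²: (-31391899/204049512)·144/49 + 44600/447477·841/100 + (-149569/2834021)·1 = 1/3 ✓
b·Ac: 44600/447477·(-12/5) + (-149569/2834021)·(-323/42) = 1/6 ✓
b·c³: (-31391899/204049512)·(-1728/343) + 44600/447477·24389/1000 + (-149569/2834021)·1 = 49383314/15661695 ≠ 1/4 ⇒ order 3.
b·(c∘Ac): 44600/447477·(-174/25) + (-149569/2834021)·(-323/42) = -257593/894954 ≠ 1/8
b·Ac²: 44600/447477·144/35 + (-149569/2834021)·(-26809/2940) = 55838437/62646780 ≠ 1/12
b·A²c: (-149569/2834021)·4 = -598276/2834021 ≠ 1/24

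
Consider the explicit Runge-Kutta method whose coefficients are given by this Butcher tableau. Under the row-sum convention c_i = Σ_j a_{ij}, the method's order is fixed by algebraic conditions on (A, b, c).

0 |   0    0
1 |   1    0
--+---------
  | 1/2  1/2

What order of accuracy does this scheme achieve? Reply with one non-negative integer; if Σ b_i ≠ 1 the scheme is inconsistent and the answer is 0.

b = (1/2, 1/2)
c = (0, 1)
Σ b_i: 1/2·1 + 1/2·1 = 1 ✓
b·c: 1/2·1 = 1/2 ✓; 2 stages ⇒ order 2.

2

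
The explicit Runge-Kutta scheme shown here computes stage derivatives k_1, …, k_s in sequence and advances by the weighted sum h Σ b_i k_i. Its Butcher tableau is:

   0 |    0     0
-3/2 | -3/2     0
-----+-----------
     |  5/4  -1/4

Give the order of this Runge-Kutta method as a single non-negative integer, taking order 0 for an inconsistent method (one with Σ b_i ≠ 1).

b = (5/4, -1/4)
c = (0, -3/2)
Σ b_i: 5/4·1 + (-1/4)·1 = 1 ✓
b·c: (-1/4)·(-3/2) = 3/8 ≠ 1/2 ⇒ order 1.

1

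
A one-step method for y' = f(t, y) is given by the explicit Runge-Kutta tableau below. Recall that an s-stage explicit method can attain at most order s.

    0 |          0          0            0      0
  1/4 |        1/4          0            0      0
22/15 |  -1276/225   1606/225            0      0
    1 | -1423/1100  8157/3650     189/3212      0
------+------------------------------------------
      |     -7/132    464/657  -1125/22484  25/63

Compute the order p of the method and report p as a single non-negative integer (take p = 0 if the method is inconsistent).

b = (-7/132, 464/657, -1125/22484, 25/63)
c = (0, 1/4, 22/15, 1)
Ac = (0, 0, 803/450, 129/200)
Σ b_i: (-7/132)·1 + 464/657·1 + (-1125/22484)·1 + 25/63·1 = 1 ✓
b·c: 464/657·1/4 + (-1125/22484)·22/15 + 25/63·1 = 1/2 ✓
b·c²: 464/657·1/16 + (-1125/22484)·484/225 + 25/63·1 = 1/3 ✓
b·Ac: (-1125/22484)·803/450 + 25/63·129/200 = 1/6 ✓
b·c³: 464/657·1/64 + (-1125/22484)·10648/3375 + 25/63·1 = 1/4 ✓
b·(c∘Ac): (-1125/22484)·8833/3375 + 25/63·129/200 = 1/8 ✓
b·Ac²: (-1125/22484)·803/1800 + 25/63·213/800 = 1/12 ✓
b·A²c: 25/63·21/200 = 1/24 ✓; 4 stages ⇒ order 4.

4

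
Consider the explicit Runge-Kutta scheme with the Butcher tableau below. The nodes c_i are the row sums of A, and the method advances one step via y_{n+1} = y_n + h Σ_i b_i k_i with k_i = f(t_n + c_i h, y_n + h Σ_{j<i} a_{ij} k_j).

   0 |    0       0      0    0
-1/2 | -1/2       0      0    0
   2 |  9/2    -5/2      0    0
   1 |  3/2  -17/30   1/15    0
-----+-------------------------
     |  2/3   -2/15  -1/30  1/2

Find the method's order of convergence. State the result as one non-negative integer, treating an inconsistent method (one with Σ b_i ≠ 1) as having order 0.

4

b = (2/3, -2/15, -1/30, 1/2)
c = (0, -1/2, 2, 1)
Ac = (0, 0, 5/4, 5/12)
Σ b_i: 2/3·1 + (-2/15)·1 + (-1/30)·1 + 1/2·1 = 1 ✓
b·c: (-2/15)·(-1/2) + (-1/30)·2 + 1/2·1 = 1/2 ✓
b·c²: (-2/15)·1/4 + (-1/30)·4 + 1/2·1 = 1/3 ✓
b·Ac: (-1/30)·5/4 + 1/2·5/12 = 1/6 ✓
b·c³: (-2/15)·(-1/8) + (-1/30)·8 + 1/2·1 = 1/4 ✓
b·(c∘Ac): (-1/30)·5/2 + 1/2·5/12 = 1/8 ✓
b·Ac²: (-1/30)·(-5/8) + 1/2·1/8 = 1/12 ✓
b·A²c: 1/2·1/12 = 1/24 ✓; 4 stages ⇒ order 4.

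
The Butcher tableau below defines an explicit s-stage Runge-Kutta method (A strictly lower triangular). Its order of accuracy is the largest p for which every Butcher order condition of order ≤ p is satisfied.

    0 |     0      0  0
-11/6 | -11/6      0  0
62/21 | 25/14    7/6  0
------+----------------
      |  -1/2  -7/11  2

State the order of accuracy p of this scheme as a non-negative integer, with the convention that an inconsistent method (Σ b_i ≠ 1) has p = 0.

0

b = (-1/2, -7/11, 2)
c = (0, -11/6, 62/21)
Ac = (0, 0, -77/36)
Σ b_i: (-1/2)·1 + (-7/11)·1 + 2·1 = 19/22 ≠ 1 ⇒ order 0.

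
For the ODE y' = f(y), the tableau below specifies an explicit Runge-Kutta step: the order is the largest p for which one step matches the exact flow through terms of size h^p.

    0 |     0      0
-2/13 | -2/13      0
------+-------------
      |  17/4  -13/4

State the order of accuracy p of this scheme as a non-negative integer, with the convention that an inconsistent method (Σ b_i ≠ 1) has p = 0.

b = (17/4, -13/4)
c = (0, -2/13)
Σ b_i: 17/4·1 + (-13/4)·1 = 1 ✓
b·c: (-13/4)·(-2/13) = 1/2 ✓; 2 stages ⇒ order 2.

2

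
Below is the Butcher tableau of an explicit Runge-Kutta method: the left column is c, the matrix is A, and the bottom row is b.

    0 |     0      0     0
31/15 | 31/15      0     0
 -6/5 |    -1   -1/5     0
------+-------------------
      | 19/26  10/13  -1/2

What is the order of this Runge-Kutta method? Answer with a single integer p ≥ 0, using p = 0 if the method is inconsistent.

b = (19/26, 10/13, -1/2)
c = (0, 31/15, -6/5)
Ac = (0, 0, -31/75)
Σ b_i: 19/26·1 + 10/13·1 + (-1/2)·1 = 1 ✓
b·c: 10/13·31/15 + (-1/2)·(-6/5) = 427/195 ≠ 1/2 ⇒ order 1.

1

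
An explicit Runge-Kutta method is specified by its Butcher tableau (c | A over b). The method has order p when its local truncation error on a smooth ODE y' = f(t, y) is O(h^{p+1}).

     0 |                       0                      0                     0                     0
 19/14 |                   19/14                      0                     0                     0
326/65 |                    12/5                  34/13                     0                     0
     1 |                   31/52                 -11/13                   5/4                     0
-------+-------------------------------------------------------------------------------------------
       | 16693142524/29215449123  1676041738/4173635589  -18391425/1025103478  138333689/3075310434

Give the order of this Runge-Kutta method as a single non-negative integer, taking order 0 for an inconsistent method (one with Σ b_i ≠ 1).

b = (16693142524/29215449123, 1676041738/4173635589, -18391425/1025103478, 138333689/3075310434)
c = (0, 19/14, 326/65, 1)
Ac = (0, 0, 323/91, 466/91)
Σ b_i: 16693142524/29215449123·1 + 1676041738/4173635589·1 + (-18391425/1025103478)·1 + 138333689/3075310434·1 = 1 ✓
b·c: 1676041738/4173635589·19/14 + (-18391425/1025103478)·326/65 + 138333689/3075310434·1 = 1/2 ✓
b·c²: 1676041738/4173635589·361/196 + (-18391425/1025103478)·106276/4225 + 138333689/3075310434·1 = 1/3 ✓
b·Ac: (-18391425/1025103478)·323/91 + 138333689/3075310434·466/91 = 1/6 ✓
b·c³: 1676041738/4173635589·6859/2744 + (-18391425/1025103478)·34645976/274625 + 138333689/3075310434·1 = -1133045293677/932844164980 ≠ 1/4 ⇒ order 3.
b·(c∘Ac): (-18391425/1025103478)·105298/5915 + 138333689/3075310434·466/91 = -958351106/10763586519 ≠ 1/8
b·Ac²: (-18391425/1025103478)·6137/1274 + 138333689/3075310434·4949409/165620 = 2346708487187/1865688329960 ≠ 1/12
b·A²c: 138333689/3075310434·1615/364 = 17185300595/86108692152 ≠ 1/24

3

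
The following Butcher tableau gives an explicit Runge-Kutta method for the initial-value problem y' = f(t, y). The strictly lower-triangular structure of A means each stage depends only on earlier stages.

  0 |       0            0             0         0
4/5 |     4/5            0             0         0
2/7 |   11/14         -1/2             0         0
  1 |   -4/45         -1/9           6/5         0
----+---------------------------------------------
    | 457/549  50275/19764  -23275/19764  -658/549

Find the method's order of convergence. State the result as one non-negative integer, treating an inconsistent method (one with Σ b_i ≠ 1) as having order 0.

3

b = (457/549, 50275/19764, -23275/19764, -658/549)
c = (0, 4/5, 2/7, 1)
Ac = (0, 0, -2/5, 16/63)
Σ b_i: 457/549·1 + 50275/19764·1 + (-23275/19764)·1 + (-658/549)·1 = 1 ✓
b·c: 50275/19764·4/5 + (-23275/19764)·2/7 + (-658/549)·1 = 1/2 ✓
b·c²: 50275/19764·16/25 + (-23275/19764)·4/49 + (-658/549)·1 = 1/3 ✓
b·Ac: (-23275/19764)·(-2/5) + (-658/549)·16/63 = 1/6 ✓
b·c³: 50275/19764·64/125 + (-23275/19764)·8/343 + (-658/549)·1 = 1468/19215 ≠ 1/4 ⇒ order 3.
b·(c∘Ac): (-23275/19764)·(-4/35) + (-658/549)·16/63 = -839/4941 ≠ 1/8
b·Ac²: (-23275/19764)·(-8/25) + (-658/549)·296/11025 = 11038/32025 ≠ 1/12
b·A²c: (-658/549)·(-12/25) = 2632/4575 ≠ 1/24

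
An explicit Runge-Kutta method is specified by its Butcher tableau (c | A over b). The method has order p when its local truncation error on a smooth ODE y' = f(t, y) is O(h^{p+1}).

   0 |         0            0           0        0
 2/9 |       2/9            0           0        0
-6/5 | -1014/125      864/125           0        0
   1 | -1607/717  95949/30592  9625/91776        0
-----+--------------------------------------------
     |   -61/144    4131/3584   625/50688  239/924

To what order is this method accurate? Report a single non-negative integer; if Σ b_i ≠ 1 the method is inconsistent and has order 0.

b = (-61/144, 4131/3584, 625/50688, 239/924)
c = (0, 2/9, -6/5, 1)
Ac = (0, 0, 192/125, 273/478)
Σ b_i: (-61/144)·1 + 4131/3584·1 + 625/50688·1 + 239/924·1 = 1 ✓
b·c: 4131/3584·2/9 + 625/50688·(-6/5) + 239/924·1 = 1/2 ✓
b·c²: 4131/3584·4/81 + 625/50688·36/25 + 239/924·1 = 1/3 ✓
b·Ac: 625/50688·192/125 + 239/924·273/478 = 1/6 ✓
b·c³: 4131/3584·8/729 + 625/50688·(-216/125) + 239/924·1 = 1/4 ✓
b·(c∘Ac): 625/50688·(-1152/625) + 239/924·273/478 = 1/8 ✓
b·Ac²: 625/50688·128/375 + 239/924·658/2151 = 1/12 ✓
b·A²c: 239/924·77/478 = 1/24 ✓; 4 stages ⇒ order 4.

4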